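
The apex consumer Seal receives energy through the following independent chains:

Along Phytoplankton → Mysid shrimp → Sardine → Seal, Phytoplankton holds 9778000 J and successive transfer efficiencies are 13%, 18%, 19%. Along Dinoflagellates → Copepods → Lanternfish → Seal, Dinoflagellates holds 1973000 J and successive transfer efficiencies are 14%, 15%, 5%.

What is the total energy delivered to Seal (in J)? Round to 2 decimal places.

Via Phytoplankton: 9778000 × 0.13 × 0.18 × 0.19 = 43472.988 J
Via Dinoflagellates: 1973000 × 0.14 × 0.15 × 0.05 = 2071.65 J
Total at Seal: 43472.988 + 2071.65 = 45544.638 J

45544.64 J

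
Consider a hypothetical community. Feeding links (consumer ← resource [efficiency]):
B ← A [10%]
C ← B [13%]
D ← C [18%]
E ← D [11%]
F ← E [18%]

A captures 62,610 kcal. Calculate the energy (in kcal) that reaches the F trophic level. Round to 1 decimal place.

B: 62610 × 0.1 = 6261 kcal
C: 6261 × 0.13 = 813.93 kcal
D: 813.93 × 0.18 = 146.5074 kcal
E: 146.5074 × 0.11 = 16.115814 kcal
F: 16.115814 × 0.18 = 2.90084652 kcal

2.9 kcal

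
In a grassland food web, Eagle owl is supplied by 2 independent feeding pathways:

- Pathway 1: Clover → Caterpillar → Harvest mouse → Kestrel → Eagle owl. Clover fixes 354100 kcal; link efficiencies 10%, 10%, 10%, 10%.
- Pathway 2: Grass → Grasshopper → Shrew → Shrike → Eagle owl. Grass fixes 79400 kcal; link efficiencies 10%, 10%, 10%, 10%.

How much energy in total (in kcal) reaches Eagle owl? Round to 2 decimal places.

Pathway 1: 354100 × 0.1 × 0.1 × 0.1 × 0.1 = 35.41 kcal
Pathway 2: 79400 × 0.1 × 0.1 × 0.1 × 0.1 = 7.94 kcal
Total at Eagle owl: 35.41 + 7.94 = 43.35 kcal

43.35 kcal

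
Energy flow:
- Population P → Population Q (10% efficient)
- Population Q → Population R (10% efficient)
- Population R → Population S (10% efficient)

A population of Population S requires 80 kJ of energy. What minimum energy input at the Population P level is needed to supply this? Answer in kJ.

Cumulative transfer efficiency: 0.1 × 0.1 × 0.1 = 0.001
Population P energy = 80 / 0.001 = 80000 kJ

80000 kJ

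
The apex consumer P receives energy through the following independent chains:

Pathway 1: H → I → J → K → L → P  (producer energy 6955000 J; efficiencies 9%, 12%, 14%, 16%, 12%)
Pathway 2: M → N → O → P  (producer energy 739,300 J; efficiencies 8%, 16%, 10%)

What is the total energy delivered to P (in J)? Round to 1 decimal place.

Pathway 1: 6955000 × 0.09 × 0.12 × 0.14 × 0.16 × 0.12 = 201.906432 J
Pathway 2: 739300 × 0.08 × 0.16 × 0.1 = 946.304 J
Total at P: 201.906432 + 946.304 = 1148.210432 J

1148.2 J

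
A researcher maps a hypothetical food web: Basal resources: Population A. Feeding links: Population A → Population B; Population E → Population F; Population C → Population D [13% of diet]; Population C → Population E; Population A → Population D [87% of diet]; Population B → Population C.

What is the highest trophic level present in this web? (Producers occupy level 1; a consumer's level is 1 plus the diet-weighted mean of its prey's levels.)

Population B: 1 + 1 = 2
Population C: 1 + 2 = 3
Population D: 1 + (0.87×1 + 0.13×3) = 2.26
Population E: 1 + 3 = 4
Population F: 1 + 4 = 5

5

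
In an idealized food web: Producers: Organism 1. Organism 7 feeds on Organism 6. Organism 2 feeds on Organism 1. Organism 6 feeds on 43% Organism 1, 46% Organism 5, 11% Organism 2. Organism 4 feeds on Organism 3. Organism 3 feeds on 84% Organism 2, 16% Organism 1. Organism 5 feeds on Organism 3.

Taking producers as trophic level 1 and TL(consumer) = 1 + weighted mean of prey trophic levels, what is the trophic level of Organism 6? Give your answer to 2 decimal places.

3.42

Organism 2: 1 + 1 = 2
Organism 3: 1 + (0.84×2 + 0.16×1) = 2.84
Organism 4: 1 + 2.84 = 3.84
Organism 5: 1 + 2.84 = 3.84
Organism 6: 1 + (0.43×1 + 0.46×3.84 + 0.11×2) = 3.4164
Organism 7: 1 + 3.4164 = 4.4164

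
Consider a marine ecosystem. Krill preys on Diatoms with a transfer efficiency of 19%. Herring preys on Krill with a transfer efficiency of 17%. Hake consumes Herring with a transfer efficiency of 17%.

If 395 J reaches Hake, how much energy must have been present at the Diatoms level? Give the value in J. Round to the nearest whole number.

Cumulative transfer efficiency: 0.19 × 0.17 × 0.17 = 0.005491
Diatoms energy = 395 / 0.005491 = 71936 J

71936 J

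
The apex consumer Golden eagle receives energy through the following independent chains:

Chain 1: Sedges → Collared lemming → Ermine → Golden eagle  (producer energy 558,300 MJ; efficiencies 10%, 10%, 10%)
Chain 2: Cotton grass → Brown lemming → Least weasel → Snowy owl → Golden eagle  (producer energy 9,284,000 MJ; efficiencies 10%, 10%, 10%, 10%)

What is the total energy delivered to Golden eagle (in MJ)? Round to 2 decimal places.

1486.70 MJ

Chain 1: 558300 × 0.1 × 0.1 × 0.1 = 558.3 MJ
Chain 2: 9284000 × 0.1 × 0.1 × 0.1 × 0.1 = 928.4 MJ
Total at Golden eagle: 558.3 + 928.4 = 1486.7 MJ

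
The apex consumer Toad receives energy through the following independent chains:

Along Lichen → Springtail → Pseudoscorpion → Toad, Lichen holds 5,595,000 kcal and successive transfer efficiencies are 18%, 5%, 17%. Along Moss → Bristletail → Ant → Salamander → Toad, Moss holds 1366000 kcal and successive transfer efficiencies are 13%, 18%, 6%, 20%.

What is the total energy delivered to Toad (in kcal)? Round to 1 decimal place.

8943.9 kcal

Via Lichen: 5595000 × 0.18 × 0.05 × 0.17 = 8560.35 kcal
Via Moss: 1366000 × 0.13 × 0.18 × 0.06 × 0.2 = 383.5728 kcal
Total at Toad: 8560.35 + 383.5728 = 8943.9228 kcal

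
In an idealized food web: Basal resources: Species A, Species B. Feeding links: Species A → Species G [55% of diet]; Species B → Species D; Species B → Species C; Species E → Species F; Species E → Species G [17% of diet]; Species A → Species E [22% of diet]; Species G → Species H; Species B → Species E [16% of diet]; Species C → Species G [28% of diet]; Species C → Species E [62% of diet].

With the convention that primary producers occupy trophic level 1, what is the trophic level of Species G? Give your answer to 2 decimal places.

Species C: 1 + 1 = 2
Species D: 1 + 1 = 2
Species E: 1 + (0.22×1 + 0.62×2 + 0.16×1) = 2.62
Species F: 1 + 2.62 = 3.62
Species G: 1 + (0.55×1 + 0.28×2 + 0.17×2.62) = 2.5554
Species H: 1 + 2.5554 = 3.5554

2.56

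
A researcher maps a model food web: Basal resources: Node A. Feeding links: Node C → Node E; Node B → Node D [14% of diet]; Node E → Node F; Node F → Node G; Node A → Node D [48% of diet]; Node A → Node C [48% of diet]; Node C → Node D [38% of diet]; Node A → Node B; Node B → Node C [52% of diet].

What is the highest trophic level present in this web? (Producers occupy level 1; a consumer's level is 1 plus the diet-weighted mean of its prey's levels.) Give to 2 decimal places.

Node B: 1 + 1 = 2
Node C: 1 + (0.52×2 + 0.48×1) = 2.52
Node D: 1 + (0.48×1 + 0.38×2.52 + 0.14×2) = 2.7176
Node E: 1 + 2.52 = 3.52
Node F: 1 + 3.52 = 4.52
Node G: 1 + 4.52 = 5.52

5.52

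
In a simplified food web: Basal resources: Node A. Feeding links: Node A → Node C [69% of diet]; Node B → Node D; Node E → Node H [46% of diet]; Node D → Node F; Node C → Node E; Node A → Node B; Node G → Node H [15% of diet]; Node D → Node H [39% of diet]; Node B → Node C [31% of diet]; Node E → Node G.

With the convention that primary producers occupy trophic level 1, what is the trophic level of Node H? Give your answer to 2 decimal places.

Node B: 1 + 1 = 2
Node C: 1 + (0.31×2 + 0.69×1) = 2.31
Node D: 1 + 2 = 3
Node E: 1 + 2.31 = 3.31
Node F: 1 + 3 = 4
Node G: 1 + 3.31 = 4.31
Node H: 1 + (0.15×4.31 + 0.39×3 + 0.46×3.31) = 4.3391

4.34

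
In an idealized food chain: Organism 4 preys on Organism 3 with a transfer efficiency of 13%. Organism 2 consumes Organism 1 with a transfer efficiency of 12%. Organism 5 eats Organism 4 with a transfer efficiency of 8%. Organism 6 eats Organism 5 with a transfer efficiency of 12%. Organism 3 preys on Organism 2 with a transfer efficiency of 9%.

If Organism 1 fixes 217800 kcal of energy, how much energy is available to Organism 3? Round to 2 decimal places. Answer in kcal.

Organism 2: 217800 × 0.12 = 26136 kcal
Organism 3: 26136 × 0.09 = 2352.24 kcal

2352.24 kcal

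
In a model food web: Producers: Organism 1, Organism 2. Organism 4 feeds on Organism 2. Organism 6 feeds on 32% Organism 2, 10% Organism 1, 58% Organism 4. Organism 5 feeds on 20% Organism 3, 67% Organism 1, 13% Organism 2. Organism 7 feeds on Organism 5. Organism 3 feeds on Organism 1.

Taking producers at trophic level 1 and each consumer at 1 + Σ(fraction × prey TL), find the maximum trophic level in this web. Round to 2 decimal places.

3.20

Organism 3: 1 + 1 = 2
Organism 4: 1 + 1 = 2
Organism 5: 1 + (0.2×2 + 0.67×1 + 0.13×1) = 2.2
Organism 6: 1 + (0.32×1 + 0.1×1 + 0.58×2) = 2.58
Organism 7: 1 + 2.2 = 3.2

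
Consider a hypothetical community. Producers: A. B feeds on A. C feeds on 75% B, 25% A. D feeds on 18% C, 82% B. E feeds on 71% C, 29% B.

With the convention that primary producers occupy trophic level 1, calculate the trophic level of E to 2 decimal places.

3.53

B: 1 + 1 = 2
C: 1 + (0.75×2 + 0.25×1) = 2.75
D: 1 + (0.18×2.75 + 0.82×2) = 3.135
E: 1 + (0.71×2.75 + 0.29×2) = 3.5325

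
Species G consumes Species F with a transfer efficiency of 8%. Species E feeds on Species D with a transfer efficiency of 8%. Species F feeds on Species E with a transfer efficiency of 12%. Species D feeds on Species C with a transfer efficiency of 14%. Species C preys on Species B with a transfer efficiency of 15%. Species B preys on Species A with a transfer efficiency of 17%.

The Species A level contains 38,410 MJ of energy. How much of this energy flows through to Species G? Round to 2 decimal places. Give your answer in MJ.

Species B: 38410 × 0.17 = 6529.7 MJ
Species C: 6529.7 × 0.15 = 979.455 MJ
Species D: 979.455 × 0.14 = 137.1237 MJ
Species E: 137.1237 × 0.08 = 10.969896 MJ
Species F: 10.969896 × 0.12 = 1.31638752 MJ
Species G: 1.31638752 × 0.08 = 0.1053110016 MJ

0.11 MJ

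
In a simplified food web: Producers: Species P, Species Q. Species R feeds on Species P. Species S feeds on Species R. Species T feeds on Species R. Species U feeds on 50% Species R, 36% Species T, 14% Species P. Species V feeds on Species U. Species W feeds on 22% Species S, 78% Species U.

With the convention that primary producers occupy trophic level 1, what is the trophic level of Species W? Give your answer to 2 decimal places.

4.17

Species R: 1 + 1 = 2
Species S: 1 + 2 = 3
Species T: 1 + 2 = 3
Species U: 1 + (0.5×2 + 0.36×3 + 0.14×1) = 3.22
Species V: 1 + 3.22 = 4.22
Species W: 1 + (0.22×3 + 0.78×3.22) = 4.1716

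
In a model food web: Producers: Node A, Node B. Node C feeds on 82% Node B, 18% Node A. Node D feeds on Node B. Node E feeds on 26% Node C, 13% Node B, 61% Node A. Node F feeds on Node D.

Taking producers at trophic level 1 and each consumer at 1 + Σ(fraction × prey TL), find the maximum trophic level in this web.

Node C: 1 + (0.82×1 + 0.18×1) = 2
Node D: 1 + 1 = 2
Node E: 1 + (0.26×2 + 0.13×1 + 0.61×1) = 2.26
Node F: 1 + 2 = 3

3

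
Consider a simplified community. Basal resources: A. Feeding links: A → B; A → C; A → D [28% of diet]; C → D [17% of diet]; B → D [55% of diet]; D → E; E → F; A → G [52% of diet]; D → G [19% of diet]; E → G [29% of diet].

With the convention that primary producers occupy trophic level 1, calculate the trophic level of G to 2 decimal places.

B: 1 + 1 = 2
C: 1 + 1 = 2
D: 1 + (0.28×1 + 0.17×2 + 0.55×2) = 2.72
E: 1 + 2.72 = 3.72
F: 1 + 3.72 = 4.72
G: 1 + (0.52×1 + 0.19×2.72 + 0.29×3.72) = 3.1156

3.12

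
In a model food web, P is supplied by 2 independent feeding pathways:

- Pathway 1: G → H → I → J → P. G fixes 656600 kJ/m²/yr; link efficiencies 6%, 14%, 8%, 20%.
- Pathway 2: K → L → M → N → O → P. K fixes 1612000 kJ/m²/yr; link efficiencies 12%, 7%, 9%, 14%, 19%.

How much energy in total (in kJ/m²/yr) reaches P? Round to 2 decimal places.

Pathway 1: 656600 × 0.06 × 0.14 × 0.08 × 0.2 = 88.24704 kJ/m²/yr
Pathway 2: 1612000 × 0.12 × 0.07 × 0.09 × 0.14 × 0.19 = 32.4166752 kJ/m²/yr
Total at P: 88.24704 + 32.4166752 = 120.6637152 kJ/m²/yr

120.66 kJ/m²/yr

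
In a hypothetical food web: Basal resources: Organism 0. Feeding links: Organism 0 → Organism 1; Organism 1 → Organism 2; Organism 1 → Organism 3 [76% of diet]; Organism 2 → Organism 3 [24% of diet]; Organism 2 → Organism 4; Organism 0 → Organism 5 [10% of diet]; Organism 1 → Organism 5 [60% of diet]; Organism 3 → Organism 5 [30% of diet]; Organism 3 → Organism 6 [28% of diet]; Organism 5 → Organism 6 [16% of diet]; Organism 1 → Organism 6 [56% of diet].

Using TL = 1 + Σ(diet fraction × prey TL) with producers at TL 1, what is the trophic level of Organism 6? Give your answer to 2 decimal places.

3.55

Organism 1: 1 + 1 = 2
Organism 2: 1 + 2 = 3
Organism 3: 1 + (0.76×2 + 0.24×3) = 3.24
Organism 4: 1 + 3 = 4
Organism 5: 1 + (0.1×1 + 0.6×2 + 0.3×3.24) = 3.272
Organism 6: 1 + (0.28×3.24 + 0.16×3.272 + 0.56×2) = 3.55072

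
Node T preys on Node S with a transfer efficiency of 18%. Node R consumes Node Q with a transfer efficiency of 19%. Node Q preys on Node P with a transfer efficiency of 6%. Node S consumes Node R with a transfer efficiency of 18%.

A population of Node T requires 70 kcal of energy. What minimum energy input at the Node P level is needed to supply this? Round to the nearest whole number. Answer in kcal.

Cumulative transfer efficiency: 0.06 × 0.19 × 0.18 × 0.18 = 0.00036936
Node P energy = 70 / 0.00036936 = 189517 kcal

189517 kcal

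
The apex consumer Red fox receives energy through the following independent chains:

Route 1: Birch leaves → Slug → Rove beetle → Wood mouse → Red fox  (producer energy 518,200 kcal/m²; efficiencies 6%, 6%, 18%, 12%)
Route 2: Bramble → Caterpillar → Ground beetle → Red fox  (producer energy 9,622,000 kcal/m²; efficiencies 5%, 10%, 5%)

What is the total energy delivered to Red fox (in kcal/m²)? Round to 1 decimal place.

Route 1: 518200 × 0.06 × 0.06 × 0.18 × 0.12 = 40.295232 kcal/m²
Route 2: 9622000 × 0.05 × 0.1 × 0.05 = 2405.5 kcal/m²
Total at Red fox: 40.295232 + 2405.5 = 2445.795232 kcal/m²

2445.8 kcal/m²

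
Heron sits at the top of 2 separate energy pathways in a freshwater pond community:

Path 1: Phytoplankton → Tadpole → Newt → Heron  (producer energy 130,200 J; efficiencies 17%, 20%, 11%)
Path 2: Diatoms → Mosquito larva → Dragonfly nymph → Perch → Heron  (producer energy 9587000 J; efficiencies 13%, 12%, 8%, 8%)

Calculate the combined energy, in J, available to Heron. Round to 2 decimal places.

Path 1: 130200 × 0.17 × 0.2 × 0.11 = 486.948 J
Path 2: 9587000 × 0.13 × 0.12 × 0.08 × 0.08 = 957.16608 J
Total at Heron: 486.948 + 957.16608 = 1444.11408 J

1444.11 J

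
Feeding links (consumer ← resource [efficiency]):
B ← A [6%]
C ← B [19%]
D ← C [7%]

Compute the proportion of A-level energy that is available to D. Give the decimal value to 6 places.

Product of link efficiencies: 0.06 × 0.19 × 0.07 = 0.000798

0.000798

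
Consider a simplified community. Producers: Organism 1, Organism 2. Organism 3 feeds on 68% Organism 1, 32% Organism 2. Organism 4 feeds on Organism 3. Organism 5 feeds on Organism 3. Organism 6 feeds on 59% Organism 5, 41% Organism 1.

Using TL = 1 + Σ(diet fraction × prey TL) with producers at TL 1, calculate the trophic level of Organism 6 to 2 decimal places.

Organism 3: 1 + (0.68×1 + 0.32×1) = 2
Organism 4: 1 + 2 = 3
Organism 5: 1 + 2 = 3
Organism 6: 1 + (0.59×3 + 0.41×1) = 3.18

3.18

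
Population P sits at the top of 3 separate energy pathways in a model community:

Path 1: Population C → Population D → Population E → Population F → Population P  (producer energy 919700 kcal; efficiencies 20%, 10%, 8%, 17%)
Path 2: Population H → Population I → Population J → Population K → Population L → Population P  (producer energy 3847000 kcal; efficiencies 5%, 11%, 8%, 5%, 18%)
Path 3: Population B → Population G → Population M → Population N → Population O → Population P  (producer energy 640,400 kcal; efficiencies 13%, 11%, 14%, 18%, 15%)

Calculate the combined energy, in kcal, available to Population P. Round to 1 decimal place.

300.0 kcal

Path 1: 919700 × 0.2 × 0.1 × 0.08 × 0.17 = 250.1584 kcal
Path 2: 3847000 × 0.05 × 0.11 × 0.08 × 0.05 × 0.18 = 15.23412 kcal
Path 3: 640400 × 0.13 × 0.11 × 0.14 × 0.18 × 0.15 = 34.6161816 kcal
Total at Population P: 250.1584 + 15.23412 + 34.6161816 = 300.0087016 kcal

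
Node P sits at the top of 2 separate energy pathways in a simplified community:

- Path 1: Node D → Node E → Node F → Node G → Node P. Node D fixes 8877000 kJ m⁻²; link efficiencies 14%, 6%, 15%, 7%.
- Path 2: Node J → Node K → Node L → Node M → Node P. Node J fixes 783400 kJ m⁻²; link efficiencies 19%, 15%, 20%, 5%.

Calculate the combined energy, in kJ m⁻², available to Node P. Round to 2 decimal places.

Path 1: 8877000 × 0.14 × 0.06 × 0.15 × 0.07 = 782.9514 kJ m⁻²
Path 2: 783400 × 0.19 × 0.15 × 0.2 × 0.05 = 223.269 kJ m⁻²
Total at Node P: 782.9514 + 223.269 = 1006.2204 kJ m⁻²

1006.22 kJ m⁻²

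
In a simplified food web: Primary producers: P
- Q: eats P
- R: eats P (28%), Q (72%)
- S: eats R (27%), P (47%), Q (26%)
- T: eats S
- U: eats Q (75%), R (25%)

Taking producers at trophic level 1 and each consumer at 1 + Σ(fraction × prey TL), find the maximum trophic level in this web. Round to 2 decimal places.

3.72

Q: 1 + 1 = 2
R: 1 + (0.28×1 + 0.72×2) = 2.72
S: 1 + (0.27×2.72 + 0.47×1 + 0.26×2) = 2.7244
T: 1 + 2.7244 = 3.7244
U: 1 + (0.75×2 + 0.25×2.72) = 3.18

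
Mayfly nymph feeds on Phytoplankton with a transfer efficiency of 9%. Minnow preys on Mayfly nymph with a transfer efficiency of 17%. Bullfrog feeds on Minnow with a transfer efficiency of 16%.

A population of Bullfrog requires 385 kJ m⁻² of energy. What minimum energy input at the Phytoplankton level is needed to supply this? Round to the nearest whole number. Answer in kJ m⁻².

Cumulative transfer efficiency: 0.09 × 0.17 × 0.16 = 0.002448
Phytoplankton energy = 385 / 0.002448 = 157271 kJ m⁻²

157271 kJ m⁻²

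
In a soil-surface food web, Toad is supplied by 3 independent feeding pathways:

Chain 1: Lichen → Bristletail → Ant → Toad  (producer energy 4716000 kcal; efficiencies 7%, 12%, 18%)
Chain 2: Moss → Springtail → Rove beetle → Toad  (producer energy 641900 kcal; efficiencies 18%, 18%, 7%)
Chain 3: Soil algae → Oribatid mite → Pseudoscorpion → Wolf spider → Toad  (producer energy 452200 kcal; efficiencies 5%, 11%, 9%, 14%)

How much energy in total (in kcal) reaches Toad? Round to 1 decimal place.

Chain 1: 4716000 × 0.07 × 0.12 × 0.18 = 7130.592 kcal
Chain 2: 641900 × 0.18 × 0.18 × 0.07 = 1455.8292 kcal
Chain 3: 452200 × 0.05 × 0.11 × 0.09 × 0.14 = 31.33746 kcal
Total at Toad: 7130.592 + 1455.8292 + 31.33746 = 8617.75866 kcal

8617.8 kcal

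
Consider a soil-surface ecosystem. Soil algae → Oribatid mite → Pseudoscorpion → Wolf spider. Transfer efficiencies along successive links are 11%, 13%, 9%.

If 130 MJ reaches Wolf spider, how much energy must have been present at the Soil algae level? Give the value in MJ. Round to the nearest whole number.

Cumulative transfer efficiency: 0.11 × 0.13 × 0.09 = 0.001287
Soil algae energy = 130 / 0.001287 = 101010 MJ

101010 MJ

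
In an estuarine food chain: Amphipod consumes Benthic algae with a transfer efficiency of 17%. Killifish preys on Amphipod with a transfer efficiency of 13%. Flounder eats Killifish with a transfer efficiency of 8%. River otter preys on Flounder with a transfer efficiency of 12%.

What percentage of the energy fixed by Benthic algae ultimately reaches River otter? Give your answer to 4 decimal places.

Product of link efficiencies: 0.17 × 0.13 × 0.08 × 0.12 = 0.00021216
As a percentage: 0.00021216 × 100 = 0.0212%

0.0212%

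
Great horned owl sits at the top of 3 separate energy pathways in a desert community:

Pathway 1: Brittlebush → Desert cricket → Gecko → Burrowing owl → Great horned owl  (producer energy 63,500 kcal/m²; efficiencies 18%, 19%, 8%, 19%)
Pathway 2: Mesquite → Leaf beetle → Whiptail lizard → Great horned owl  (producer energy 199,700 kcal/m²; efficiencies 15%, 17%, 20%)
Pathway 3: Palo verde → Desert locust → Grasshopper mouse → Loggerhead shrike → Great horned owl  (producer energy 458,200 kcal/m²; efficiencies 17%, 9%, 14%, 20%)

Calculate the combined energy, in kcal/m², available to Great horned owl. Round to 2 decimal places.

Pathway 1: 63500 × 0.18 × 0.19 × 0.08 × 0.19 = 33.00984 kcal/m²
Pathway 2: 199700 × 0.15 × 0.17 × 0.2 = 1018.47 kcal/m²
Pathway 3: 458200 × 0.17 × 0.09 × 0.14 × 0.2 = 196.29288 kcal/m²
Total at Great horned owl: 33.00984 + 1018.47 + 196.29288 = 1247.77272 kcal/m²

1247.77 kcal/m²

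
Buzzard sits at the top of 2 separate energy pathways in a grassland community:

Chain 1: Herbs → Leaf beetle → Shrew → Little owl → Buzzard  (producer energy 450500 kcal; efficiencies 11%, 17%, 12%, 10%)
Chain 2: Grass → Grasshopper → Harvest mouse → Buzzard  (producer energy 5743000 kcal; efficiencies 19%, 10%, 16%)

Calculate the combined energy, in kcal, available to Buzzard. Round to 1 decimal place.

17559.8 kcal

Chain 1: 450500 × 0.11 × 0.17 × 0.12 × 0.1 = 101.0922 kcal
Chain 2: 5743000 × 0.19 × 0.1 × 0.16 = 17458.72 kcal
Total at Buzzard: 101.0922 + 17458.72 = 17559.8122 kcal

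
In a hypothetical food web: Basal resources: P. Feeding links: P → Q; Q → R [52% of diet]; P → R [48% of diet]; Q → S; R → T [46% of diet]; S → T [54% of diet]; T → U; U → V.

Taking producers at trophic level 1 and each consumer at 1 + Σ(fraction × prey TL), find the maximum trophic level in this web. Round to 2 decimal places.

Q: 1 + 1 = 2
R: 1 + (0.52×2 + 0.48×1) = 2.52
S: 1 + 2 = 3
T: 1 + (0.46×2.52 + 0.54×3) = 3.7792
U: 1 + 3.7792 = 4.7792
V: 1 + 4.7792 = 5.7792

5.78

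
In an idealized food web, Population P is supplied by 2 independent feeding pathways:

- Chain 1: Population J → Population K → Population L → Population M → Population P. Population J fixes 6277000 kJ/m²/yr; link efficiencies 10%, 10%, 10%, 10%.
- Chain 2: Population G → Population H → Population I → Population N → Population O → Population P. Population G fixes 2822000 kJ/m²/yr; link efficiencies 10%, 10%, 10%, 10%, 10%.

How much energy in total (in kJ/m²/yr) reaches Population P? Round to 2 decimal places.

Chain 1: 6277000 × 0.1 × 0.1 × 0.1 × 0.1 = 627.7 kJ/m²/yr
Chain 2: 2822000 × 0.1 × 0.1 × 0.1 × 0.1 × 0.1 = 28.22 kJ/m²/yr
Total at Population P: 627.7 + 28.22 = 655.92 kJ/m²/yr

655.92 kJ/m²/yr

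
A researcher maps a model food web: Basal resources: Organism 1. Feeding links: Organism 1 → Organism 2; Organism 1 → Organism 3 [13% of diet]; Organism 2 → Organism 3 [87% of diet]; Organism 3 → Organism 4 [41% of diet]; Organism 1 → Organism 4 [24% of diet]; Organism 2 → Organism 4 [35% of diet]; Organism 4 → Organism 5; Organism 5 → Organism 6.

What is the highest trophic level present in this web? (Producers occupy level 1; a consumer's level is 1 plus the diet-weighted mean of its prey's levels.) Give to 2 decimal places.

Organism 2: 1 + 1 = 2
Organism 3: 1 + (0.13×1 + 0.87×2) = 2.87
Organism 4: 1 + (0.41×2.87 + 0.24×1 + 0.35×2) = 3.1167
Organism 5: 1 + 3.1167 = 4.1167
Organism 6: 1 + 4.1167 = 5.1167

5.12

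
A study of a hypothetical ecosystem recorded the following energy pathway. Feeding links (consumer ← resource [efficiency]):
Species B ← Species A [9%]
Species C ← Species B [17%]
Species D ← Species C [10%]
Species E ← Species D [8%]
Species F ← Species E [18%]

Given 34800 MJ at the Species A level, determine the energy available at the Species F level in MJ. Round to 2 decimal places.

0.77 MJ

Species B: 34800 × 0.09 = 3132 MJ
Species C: 3132 × 0.17 = 532.44 MJ
Species D: 532.44 × 0.1 = 53.244 MJ
Species E: 53.244 × 0.08 = 4.25952 MJ
Species F: 4.25952 × 0.18 = 0.7667136 MJ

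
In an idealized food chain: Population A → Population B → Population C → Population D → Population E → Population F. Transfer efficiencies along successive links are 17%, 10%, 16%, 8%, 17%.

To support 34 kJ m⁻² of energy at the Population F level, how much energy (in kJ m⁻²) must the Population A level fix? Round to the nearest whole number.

Cumulative transfer efficiency: 0.17 × 0.1 × 0.16 × 0.08 × 0.17 = 0.000036992
Population A energy = 34 / 0.000036992 = 919118 kJ m⁻²

919118 kJ m⁻²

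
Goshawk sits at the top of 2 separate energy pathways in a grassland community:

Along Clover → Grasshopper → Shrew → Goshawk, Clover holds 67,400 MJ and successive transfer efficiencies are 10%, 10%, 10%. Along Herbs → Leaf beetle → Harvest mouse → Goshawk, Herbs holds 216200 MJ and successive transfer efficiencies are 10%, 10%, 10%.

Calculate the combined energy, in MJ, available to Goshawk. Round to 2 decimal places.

Via Clover: 67400 × 0.1 × 0.1 × 0.1 = 67.4 MJ
Via Herbs: 216200 × 0.1 × 0.1 × 0.1 = 216.2 MJ
Total at Goshawk: 67.4 + 216.2 = 283.6 MJ

283.60 MJ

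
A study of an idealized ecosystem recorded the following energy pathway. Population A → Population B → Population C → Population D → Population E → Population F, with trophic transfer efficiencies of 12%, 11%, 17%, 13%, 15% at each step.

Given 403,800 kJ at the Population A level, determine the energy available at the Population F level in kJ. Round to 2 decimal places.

Population B: 403800 × 0.12 = 48456 kJ
Population C: 48456 × 0.11 = 5330.16 kJ
Population D: 5330.16 × 0.17 = 906.1272 kJ
Population E: 906.1272 × 0.13 = 117.796536 kJ
Population F: 117.796536 × 0.15 = 17.6694804 kJ

17.67 kJ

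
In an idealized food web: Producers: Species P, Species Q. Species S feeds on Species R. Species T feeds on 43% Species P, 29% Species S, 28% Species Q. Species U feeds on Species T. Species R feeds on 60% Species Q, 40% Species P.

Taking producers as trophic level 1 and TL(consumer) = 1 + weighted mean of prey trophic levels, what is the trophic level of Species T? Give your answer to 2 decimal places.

Species R: 1 + (0.6×1 + 0.4×1) = 2
Species S: 1 + 2 = 3
Species T: 1 + (0.43×1 + 0.29×3 + 0.28×1) = 2.58
Species U: 1 + 2.58 = 3.58

2.58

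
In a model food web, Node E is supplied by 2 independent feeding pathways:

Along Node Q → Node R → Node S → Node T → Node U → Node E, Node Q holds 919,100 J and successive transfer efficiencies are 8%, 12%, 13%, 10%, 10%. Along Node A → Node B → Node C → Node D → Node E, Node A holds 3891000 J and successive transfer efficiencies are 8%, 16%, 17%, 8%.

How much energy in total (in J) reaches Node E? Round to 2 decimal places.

Via Node Q: 919100 × 0.08 × 0.12 × 0.13 × 0.1 × 0.1 = 11.470368 J
Via Node A: 3891000 × 0.08 × 0.16 × 0.17 × 0.08 = 677.34528 J
Total at Node E: 11.470368 + 677.34528 = 688.815648 J

688.82 J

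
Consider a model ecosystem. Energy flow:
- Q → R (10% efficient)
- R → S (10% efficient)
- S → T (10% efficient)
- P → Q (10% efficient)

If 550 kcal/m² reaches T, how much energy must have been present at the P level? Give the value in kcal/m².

5500000 kcal/m²

Cumulative transfer efficiency: 0.1 × 0.1 × 0.1 × 0.1 = 0.0001
P energy = 550 / 0.0001 = 5500000 kcal/m²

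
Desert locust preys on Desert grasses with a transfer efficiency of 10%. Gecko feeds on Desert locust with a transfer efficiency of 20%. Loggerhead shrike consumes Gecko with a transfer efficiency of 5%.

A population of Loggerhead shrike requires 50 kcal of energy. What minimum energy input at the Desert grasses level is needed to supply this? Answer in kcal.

Cumulative transfer efficiency: 0.1 × 0.2 × 0.05 = 0.001
Desert grasses energy = 50 / 0.001 = 50000 kcal

50000 kcal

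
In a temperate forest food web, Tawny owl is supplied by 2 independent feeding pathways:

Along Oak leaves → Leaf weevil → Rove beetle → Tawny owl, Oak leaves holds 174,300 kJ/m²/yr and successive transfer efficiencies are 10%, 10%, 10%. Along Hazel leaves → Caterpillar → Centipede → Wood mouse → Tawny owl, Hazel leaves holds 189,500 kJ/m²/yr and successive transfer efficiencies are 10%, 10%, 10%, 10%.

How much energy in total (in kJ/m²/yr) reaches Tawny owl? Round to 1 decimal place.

193.3 kJ/m²/yr

Via Oak leaves: 174300 × 0.1 × 0.1 × 0.1 = 174.3 kJ/m²/yr
Via Hazel leaves: 189500 × 0.1 × 0.1 × 0.1 × 0.1 = 18.95 kJ/m²/yr
Total at Tawny owl: 174.3 + 18.95 = 193.25 kJ/m²/yr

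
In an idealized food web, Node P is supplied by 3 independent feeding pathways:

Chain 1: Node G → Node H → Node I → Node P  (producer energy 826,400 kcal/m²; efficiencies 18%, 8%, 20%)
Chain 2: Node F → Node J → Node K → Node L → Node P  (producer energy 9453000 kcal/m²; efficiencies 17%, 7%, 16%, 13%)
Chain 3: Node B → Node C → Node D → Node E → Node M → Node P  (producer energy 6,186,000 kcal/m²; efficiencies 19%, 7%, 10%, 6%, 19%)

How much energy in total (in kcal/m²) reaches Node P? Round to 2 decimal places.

4813.63 kcal/m²

Chain 1: 826400 × 0.18 × 0.08 × 0.2 = 2380.032 kcal/m²
Chain 2: 9453000 × 0.17 × 0.07 × 0.16 × 0.13 = 2339.80656 kcal/m²
Chain 3: 6186000 × 0.19 × 0.07 × 0.1 × 0.06 × 0.19 = 93.792132 kcal/m²
Total at Node P: 2380.032 + 2339.80656 + 93.792132 = 4813.630692 kcal/m²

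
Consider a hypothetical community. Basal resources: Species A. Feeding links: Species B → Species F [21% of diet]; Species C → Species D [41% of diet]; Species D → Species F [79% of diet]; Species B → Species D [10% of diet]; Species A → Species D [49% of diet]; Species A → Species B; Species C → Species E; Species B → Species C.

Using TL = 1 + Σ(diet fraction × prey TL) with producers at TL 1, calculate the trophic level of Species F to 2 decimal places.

3.73

Species B: 1 + 1 = 2
Species C: 1 + 2 = 3
Species D: 1 + (0.49×1 + 0.1×2 + 0.41×3) = 2.92
Species E: 1 + 3 = 4
Species F: 1 + (0.21×2 + 0.79×2.92) = 3.7268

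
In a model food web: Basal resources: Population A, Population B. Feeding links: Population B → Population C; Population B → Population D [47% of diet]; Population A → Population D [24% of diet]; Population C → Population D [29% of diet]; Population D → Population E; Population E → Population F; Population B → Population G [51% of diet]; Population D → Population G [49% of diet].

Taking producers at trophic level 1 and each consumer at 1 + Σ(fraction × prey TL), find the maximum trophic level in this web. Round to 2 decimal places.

4.29

Population C: 1 + 1 = 2
Population D: 1 + (0.47×1 + 0.24×1 + 0.29×2) = 2.29
Population E: 1 + 2.29 = 3.29
Population F: 1 + 3.29 = 4.29
Population G: 1 + (0.51×1 + 0.49×2.29) = 2.6321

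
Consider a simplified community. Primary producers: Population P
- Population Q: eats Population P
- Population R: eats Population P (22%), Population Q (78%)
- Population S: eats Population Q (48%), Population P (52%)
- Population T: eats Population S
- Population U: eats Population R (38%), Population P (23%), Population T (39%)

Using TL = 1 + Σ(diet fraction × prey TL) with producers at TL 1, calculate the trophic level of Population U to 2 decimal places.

Population Q: 1 + 1 = 2
Population R: 1 + (0.22×1 + 0.78×2) = 2.78
Population S: 1 + (0.48×2 + 0.52×1) = 2.48
Population T: 1 + 2.48 = 3.48
Population U: 1 + (0.38×2.78 + 0.23×1 + 0.39×3.48) = 3.6436

3.64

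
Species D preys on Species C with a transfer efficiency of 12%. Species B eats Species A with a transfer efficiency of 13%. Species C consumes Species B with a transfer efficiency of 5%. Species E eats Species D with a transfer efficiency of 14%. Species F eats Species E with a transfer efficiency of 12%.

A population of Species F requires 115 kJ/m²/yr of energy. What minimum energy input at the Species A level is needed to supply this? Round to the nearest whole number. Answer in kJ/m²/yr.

8775946 kJ/m²/yr

Cumulative transfer efficiency: 0.13 × 0.05 × 0.12 × 0.14 × 0.12 = 0.000013104
Species A energy = 115 / 0.000013104 = 8775946 kJ/m²/yr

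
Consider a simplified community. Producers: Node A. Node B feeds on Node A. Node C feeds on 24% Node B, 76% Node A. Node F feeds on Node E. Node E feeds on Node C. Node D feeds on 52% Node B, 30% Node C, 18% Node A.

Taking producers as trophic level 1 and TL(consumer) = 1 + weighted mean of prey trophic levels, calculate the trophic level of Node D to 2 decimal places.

2.89

Node B: 1 + 1 = 2
Node C: 1 + (0.24×2 + 0.76×1) = 2.24
Node D: 1 + (0.52×2 + 0.3×2.24 + 0.18×1) = 2.892
Node E: 1 + 2.24 = 3.24
Node F: 1 + 3.24 = 4.24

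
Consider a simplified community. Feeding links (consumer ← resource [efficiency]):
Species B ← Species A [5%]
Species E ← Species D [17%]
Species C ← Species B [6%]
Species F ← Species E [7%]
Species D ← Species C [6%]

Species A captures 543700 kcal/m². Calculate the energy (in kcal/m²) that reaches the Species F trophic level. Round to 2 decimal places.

Species B: 543700 × 0.05 = 27185 kcal/m²
Species C: 27185 × 0.06 = 1631.1 kcal/m²
Species D: 1631.1 × 0.06 = 97.866 kcal/m²
Species E: 97.866 × 0.17 = 16.63722 kcal/m²
Species F: 16.63722 × 0.07 = 1.1646054 kcal/m²

1.16 kcal/m²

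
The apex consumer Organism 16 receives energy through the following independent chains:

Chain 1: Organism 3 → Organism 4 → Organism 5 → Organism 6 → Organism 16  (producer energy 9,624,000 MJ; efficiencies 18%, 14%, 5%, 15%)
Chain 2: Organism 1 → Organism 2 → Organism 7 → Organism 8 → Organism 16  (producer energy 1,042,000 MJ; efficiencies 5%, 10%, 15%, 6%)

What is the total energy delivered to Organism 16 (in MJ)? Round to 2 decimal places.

Chain 1: 9624000 × 0.18 × 0.14 × 0.05 × 0.15 = 1818.936 MJ
Chain 2: 1042000 × 0.05 × 0.1 × 0.15 × 0.06 = 46.89 MJ
Total at Organism 16: 1818.936 + 46.89 = 1865.826 MJ

1865.83 MJ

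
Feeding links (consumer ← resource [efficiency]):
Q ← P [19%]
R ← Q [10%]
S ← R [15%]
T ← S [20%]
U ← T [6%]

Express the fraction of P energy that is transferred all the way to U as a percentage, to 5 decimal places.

0.00342%

Product of link efficiencies: 0.19 × 0.1 × 0.15 × 0.2 × 0.06 = 0.0000342
As a percentage: 0.0000342 × 100 = 0.00342%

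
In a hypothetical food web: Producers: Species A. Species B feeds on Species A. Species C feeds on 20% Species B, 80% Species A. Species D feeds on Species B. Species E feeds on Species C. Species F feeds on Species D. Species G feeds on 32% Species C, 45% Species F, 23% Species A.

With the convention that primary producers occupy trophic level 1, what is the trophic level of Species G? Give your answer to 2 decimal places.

3.73

Species B: 1 + 1 = 2
Species C: 1 + (0.2×2 + 0.8×1) = 2.2
Species D: 1 + 2 = 3
Species E: 1 + 2.2 = 3.2
Species F: 1 + 3 = 4
Species G: 1 + (0.32×2.2 + 0.45×4 + 0.23×1) = 3.734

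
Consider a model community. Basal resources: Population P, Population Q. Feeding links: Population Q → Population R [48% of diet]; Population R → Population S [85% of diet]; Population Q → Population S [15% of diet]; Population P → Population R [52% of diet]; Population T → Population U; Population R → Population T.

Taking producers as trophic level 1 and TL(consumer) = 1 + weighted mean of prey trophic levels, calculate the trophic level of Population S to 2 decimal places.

Population R: 1 + (0.52×1 + 0.48×1) = 2
Population S: 1 + (0.15×1 + 0.85×2) = 2.85
Population T: 1 + 2 = 3
Population U: 1 + 3 = 4

2.85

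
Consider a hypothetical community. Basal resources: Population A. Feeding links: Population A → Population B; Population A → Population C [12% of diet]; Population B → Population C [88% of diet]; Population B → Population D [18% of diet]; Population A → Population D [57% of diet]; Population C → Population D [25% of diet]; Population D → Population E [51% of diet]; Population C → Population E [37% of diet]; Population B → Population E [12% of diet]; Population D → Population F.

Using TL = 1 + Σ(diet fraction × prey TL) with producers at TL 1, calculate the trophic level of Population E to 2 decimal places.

3.66

Population B: 1 + 1 = 2
Population C: 1 + (0.12×1 + 0.88×2) = 2.88
Population D: 1 + (0.18×2 + 0.57×1 + 0.25×2.88) = 2.65
Population E: 1 + (0.51×2.65 + 0.37×2.88 + 0.12×2) = 3.6571
Population F: 1 + 2.65 = 3.65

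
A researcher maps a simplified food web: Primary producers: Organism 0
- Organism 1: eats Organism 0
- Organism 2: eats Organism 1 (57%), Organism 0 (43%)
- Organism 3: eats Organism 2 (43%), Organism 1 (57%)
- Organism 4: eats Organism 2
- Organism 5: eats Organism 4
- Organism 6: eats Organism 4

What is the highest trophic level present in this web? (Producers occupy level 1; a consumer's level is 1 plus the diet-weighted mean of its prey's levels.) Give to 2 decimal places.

Organism 1: 1 + 1 = 2
Organism 2: 1 + (0.57×2 + 0.43×1) = 2.57
Organism 3: 1 + (0.43×2.57 + 0.57×2) = 3.2451
Organism 4: 1 + 2.57 = 3.57
Organism 5: 1 + 3.57 = 4.57
Organism 6: 1 + 3.57 = 4.57

4.57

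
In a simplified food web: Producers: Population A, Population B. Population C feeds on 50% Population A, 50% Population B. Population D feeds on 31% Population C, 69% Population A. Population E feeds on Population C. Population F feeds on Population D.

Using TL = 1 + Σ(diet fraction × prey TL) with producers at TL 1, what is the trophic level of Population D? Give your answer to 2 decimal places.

Population C: 1 + (0.5×1 + 0.5×1) = 2
Population D: 1 + (0.31×2 + 0.69×1) = 2.31
Population E: 1 + 2 = 3
Population F: 1 + 2.31 = 3.31

2.31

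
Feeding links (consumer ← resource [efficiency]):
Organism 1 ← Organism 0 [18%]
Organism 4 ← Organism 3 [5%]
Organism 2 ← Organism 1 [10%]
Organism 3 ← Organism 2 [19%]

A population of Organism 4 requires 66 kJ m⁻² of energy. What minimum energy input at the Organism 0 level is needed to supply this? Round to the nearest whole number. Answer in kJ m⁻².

385965 kJ m⁻²

Cumulative transfer efficiency: 0.18 × 0.1 × 0.19 × 0.05 = 0.000171
Organism 0 energy = 66 / 0.000171 = 385965 kJ m⁻²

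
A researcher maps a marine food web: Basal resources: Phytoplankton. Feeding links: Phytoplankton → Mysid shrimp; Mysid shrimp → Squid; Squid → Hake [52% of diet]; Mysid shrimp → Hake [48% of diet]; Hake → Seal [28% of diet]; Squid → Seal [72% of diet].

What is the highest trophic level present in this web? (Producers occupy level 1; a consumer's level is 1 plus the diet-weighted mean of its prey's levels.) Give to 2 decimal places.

4.15

Mysid shrimp: 1 + 1 = 2
Squid: 1 + 2 = 3
Hake: 1 + (0.52×3 + 0.48×2) = 3.52
Seal: 1 + (0.28×3.52 + 0.72×3) = 4.1456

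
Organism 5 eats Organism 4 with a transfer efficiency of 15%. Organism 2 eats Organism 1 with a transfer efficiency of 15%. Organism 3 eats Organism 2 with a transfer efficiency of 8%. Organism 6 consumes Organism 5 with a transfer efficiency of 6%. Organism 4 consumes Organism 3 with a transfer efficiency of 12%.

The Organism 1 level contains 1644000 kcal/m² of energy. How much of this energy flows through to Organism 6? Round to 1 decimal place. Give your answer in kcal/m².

21.3 kcal/m²

Organism 2: 1644000 × 0.15 = 246600 kcal/m²
Organism 3: 246600 × 0.08 = 19728 kcal/m²
Organism 4: 19728 × 0.12 = 2367.36 kcal/m²
Organism 5: 2367.36 × 0.15 = 355.104 kcal/m²
Organism 6: 355.104 × 0.06 = 21.30624 kcal/m²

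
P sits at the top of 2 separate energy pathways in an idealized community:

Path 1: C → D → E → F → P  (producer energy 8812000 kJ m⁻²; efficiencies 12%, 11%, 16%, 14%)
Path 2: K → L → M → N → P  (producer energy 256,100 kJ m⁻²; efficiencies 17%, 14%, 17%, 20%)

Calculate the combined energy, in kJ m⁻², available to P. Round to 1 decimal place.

2812.8 kJ m⁻²

Path 1: 8812000 × 0.12 × 0.11 × 0.16 × 0.14 = 2605.53216 kJ m⁻²
Path 2: 256100 × 0.17 × 0.14 × 0.17 × 0.2 = 207.23612 kJ m⁻²
Total at P: 2605.53216 + 207.23612 = 2812.76828 kJ m⁻²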